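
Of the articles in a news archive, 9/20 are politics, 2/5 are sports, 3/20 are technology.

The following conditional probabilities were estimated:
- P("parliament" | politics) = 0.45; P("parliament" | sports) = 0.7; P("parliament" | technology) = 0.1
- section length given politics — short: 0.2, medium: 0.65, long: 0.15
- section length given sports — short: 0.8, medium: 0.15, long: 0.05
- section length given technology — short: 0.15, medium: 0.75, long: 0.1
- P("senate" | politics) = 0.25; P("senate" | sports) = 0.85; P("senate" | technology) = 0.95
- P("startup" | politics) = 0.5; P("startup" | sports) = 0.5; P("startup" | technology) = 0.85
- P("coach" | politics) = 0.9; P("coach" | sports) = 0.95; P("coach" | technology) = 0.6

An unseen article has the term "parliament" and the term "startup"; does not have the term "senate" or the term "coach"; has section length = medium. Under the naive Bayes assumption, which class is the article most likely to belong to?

politics

politics: 0.45 × 0.45 × 0.65 × (1−0.25) × 0.5 × (1−0.9) = 0.0049359375
sports: 0.4 × 0.7 × 0.15 × (1−0.85) × 0.5 × (1−0.95) = 0.0001575
technology: 0.15 × 0.1 × 0.75 × (1−0.95) × 0.85 × (1−0.6) = 0.00019125
Highest score → politics.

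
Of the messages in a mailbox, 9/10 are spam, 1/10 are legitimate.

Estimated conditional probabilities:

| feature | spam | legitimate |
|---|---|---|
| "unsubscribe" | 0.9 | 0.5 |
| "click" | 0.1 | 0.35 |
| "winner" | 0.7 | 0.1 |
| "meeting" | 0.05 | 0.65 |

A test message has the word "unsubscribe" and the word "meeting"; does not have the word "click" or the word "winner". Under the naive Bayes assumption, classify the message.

spam: 0.9 × 0.9 × (1−0.1) × (1−0.7) × 0.05 = 0.010935
legitimate: 0.1 × 0.5 × (1−0.35) × (1−0.1) × 0.65 = 0.0190125
Highest score → legitimate.

legitimate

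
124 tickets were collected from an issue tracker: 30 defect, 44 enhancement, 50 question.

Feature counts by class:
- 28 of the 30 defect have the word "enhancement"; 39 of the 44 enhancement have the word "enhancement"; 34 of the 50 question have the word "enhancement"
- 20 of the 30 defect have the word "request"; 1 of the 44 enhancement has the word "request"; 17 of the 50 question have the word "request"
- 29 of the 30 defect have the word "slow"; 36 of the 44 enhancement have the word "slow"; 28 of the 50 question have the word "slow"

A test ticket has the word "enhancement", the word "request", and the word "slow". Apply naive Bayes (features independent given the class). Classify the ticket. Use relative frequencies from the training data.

defect

defect: (30/124) × (28/30) × (20/30) × (29/30) ≈ 0.14552
enhancement: (44/124) × (39/44) × (1/44) × (36/44) ≈ 0.00584844
question: (50/124) × (34/50) × (17/50) × (28/50) ≈ 0.0522065
Highest score → defect.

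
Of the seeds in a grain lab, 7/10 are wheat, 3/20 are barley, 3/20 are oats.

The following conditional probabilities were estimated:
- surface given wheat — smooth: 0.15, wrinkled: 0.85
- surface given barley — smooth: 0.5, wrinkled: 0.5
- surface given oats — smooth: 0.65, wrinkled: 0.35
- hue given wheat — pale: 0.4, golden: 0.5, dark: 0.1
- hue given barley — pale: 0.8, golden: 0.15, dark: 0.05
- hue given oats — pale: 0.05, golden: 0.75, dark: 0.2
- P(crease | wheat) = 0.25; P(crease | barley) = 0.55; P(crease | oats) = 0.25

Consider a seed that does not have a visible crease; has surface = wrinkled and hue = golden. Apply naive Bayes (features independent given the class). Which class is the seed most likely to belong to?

wheat: 0.7 × 0.85 × 0.5 × (1−0.25) = 0.223125
barley: 0.15 × 0.5 × 0.15 × (1−0.55) = 0.0050625
oats: 0.15 × 0.35 × 0.75 × (1−0.25) = 0.02953125
Highest score → wheat.

wheat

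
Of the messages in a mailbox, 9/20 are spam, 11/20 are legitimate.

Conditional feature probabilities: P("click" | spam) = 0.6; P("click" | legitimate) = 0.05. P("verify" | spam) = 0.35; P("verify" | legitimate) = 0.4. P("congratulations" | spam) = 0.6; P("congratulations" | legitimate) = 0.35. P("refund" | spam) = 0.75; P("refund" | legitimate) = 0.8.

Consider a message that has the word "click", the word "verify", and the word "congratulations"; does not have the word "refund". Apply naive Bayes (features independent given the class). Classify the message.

spam: 0.45 × 0.6 × 0.35 × 0.6 × (1−0.75) = 0.014175
legitimate: 0.55 × 0.05 × 0.4 × 0.35 × (1−0.8) = 0.00077
Highest score → spam.

spam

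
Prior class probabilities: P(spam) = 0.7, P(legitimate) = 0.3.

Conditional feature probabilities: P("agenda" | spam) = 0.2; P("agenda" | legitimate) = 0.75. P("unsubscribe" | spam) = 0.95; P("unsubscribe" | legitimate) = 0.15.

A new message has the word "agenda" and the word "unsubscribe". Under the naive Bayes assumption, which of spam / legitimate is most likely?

spam: 0.7 × 0.2 × 0.95 = 0.133
legitimate: 0.3 × 0.75 × 0.15 = 0.03375
Highest score → spam.

spam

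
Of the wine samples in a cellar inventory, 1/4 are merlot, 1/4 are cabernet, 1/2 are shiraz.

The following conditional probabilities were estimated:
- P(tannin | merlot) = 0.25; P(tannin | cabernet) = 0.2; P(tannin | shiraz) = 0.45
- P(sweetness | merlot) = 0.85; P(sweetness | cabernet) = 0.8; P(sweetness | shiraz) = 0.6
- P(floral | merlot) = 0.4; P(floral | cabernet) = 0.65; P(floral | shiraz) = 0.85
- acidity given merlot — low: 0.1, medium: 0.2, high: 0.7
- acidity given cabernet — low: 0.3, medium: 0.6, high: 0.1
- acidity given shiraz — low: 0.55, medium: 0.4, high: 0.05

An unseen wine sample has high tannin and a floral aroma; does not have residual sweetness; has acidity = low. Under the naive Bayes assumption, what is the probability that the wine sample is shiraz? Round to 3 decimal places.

0.948

merlot: 0.25 × 0.25 × (1−0.85) × 0.4 × 0.1 = 0.000375
cabernet: 0.25 × 0.2 × (1−0.8) × 0.65 × 0.3 = 0.00195
shiraz: 0.5 × 0.45 × (1−0.6) × 0.85 × 0.55 = 0.042075
P(shiraz | x) = 0.042075 / 0.0444 ≈ 0.948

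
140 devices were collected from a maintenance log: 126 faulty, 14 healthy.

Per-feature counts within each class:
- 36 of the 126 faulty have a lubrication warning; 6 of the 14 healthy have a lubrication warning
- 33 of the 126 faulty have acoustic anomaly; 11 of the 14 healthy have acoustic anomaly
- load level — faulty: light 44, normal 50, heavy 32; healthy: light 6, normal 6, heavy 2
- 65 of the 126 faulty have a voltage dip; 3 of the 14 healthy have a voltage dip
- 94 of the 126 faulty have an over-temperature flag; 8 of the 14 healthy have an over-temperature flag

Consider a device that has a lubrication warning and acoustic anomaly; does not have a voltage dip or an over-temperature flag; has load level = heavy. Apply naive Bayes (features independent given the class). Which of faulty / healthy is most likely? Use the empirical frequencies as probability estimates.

faulty

faulty: (126/140) × (36/126) × (33/126) × (32/126) × (61/126) × (32/126) ≈ 0.00210298
healthy: (14/140) × (6/14) × (11/14) × (2/14) × (11/14) × (6/14) ≈ 0.00161986
Highest score → faulty.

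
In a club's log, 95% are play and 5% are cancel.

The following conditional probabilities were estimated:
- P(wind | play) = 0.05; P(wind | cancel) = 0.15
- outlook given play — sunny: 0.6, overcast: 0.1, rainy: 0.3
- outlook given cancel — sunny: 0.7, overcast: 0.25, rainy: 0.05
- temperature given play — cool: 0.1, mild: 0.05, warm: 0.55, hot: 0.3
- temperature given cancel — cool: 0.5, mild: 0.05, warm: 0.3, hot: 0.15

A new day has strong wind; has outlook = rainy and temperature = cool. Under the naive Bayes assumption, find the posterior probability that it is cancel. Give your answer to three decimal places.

0.116

play: 0.95 × 0.05 × 0.3 × 0.1 = 0.001425
cancel: 0.05 × 0.15 × 0.05 × 0.5 = 0.0001875
P(cancel | x) = 0.0001875 / 0.0016125 ≈ 0.116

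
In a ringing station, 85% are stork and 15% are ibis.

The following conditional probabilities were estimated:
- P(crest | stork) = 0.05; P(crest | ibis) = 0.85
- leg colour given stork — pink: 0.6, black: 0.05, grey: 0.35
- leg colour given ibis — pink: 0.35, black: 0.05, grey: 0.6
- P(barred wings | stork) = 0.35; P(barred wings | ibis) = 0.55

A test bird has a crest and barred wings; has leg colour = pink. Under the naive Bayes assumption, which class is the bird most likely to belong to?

ibis

stork: 0.85 × 0.05 × 0.6 × 0.35 = 0.008925
ibis: 0.15 × 0.85 × 0.35 × 0.55 = 0.02454375
Highest score → ibis.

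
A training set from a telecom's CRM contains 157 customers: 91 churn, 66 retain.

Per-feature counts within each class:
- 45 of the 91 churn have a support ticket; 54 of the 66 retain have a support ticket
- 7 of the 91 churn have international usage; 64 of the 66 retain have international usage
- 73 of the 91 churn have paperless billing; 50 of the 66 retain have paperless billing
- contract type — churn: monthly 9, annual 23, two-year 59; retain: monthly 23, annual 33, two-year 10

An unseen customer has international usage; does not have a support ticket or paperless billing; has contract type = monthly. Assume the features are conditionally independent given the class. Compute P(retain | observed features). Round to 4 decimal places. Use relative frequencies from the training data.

0.9342

churn: (91/157) × (46/91) × (7/91) × (18/91) × (9/91) ≈ 0.000440907
retain: (66/157) × (12/66) × (64/66) × (16/66) × (23/66) ≈ 0.00626149
P(retain | x) = 0.00626149 / 0.006702397 ≈ 0.9342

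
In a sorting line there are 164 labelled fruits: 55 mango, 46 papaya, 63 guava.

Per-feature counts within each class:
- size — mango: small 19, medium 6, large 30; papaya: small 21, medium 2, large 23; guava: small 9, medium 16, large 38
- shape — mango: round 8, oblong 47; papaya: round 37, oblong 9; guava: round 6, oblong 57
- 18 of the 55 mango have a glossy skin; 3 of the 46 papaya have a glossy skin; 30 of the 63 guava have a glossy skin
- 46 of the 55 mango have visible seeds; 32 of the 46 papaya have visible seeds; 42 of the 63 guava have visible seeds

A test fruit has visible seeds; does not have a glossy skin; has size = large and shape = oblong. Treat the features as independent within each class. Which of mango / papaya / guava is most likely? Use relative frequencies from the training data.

mango: (55/164) × (30/55) × (47/55) × (37/55) × (46/55) ≈ 0.0879522
papaya: (46/164) × (23/46) × (9/46) × (43/46) × (32/46) ≈ 0.0178431
guava: (63/164) × (38/63) × (57/63) × (33/63) × (42/63) ≈ 0.0732076
Highest score → mango.

mango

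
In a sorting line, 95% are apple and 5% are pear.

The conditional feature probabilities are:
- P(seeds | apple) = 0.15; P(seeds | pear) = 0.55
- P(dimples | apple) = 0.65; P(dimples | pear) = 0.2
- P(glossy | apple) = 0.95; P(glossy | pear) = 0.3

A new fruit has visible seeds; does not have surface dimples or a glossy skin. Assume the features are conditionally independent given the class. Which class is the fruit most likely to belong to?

pear

apple: 0.95 × 0.15 × (1−0.65) × (1−0.95) = 0.00249375
pear: 0.05 × 0.55 × (1−0.2) × (1−0.3) = 0.0154
Highest score → pear.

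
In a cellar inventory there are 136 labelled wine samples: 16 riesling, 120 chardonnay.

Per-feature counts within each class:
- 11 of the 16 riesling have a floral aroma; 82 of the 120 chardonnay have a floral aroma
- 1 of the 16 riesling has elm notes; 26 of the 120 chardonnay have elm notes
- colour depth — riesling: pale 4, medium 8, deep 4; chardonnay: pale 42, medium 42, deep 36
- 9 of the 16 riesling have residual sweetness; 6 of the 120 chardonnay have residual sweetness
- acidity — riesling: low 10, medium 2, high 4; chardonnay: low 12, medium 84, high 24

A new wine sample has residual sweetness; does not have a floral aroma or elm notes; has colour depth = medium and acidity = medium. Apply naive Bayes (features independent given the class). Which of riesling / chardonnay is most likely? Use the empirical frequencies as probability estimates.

chardonnay

riesling: (16/136) × (5/16) × (15/16) × (8/16) × (9/16) × (2/16) ≈ 0.00121173
chardonnay: (120/136) × (38/120) × (94/120) × (42/120) × (6/120) × (84/120) ≈ 0.00268119
Highest score → chardonnay.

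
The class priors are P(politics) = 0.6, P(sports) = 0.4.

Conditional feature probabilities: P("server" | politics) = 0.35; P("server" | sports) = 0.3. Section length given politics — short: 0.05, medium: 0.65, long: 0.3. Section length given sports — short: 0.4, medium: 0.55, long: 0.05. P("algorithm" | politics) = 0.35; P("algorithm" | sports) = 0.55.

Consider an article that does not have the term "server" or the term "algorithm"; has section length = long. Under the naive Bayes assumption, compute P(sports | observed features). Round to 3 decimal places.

0.077

politics: 0.6 × (1−0.35) × 0.3 × (1−0.35) = 0.07605
sports: 0.4 × (1−0.3) × 0.05 × (1−0.55) = 0.0063
P(sports | x) = 0.0063 / 0.08235 ≈ 0.077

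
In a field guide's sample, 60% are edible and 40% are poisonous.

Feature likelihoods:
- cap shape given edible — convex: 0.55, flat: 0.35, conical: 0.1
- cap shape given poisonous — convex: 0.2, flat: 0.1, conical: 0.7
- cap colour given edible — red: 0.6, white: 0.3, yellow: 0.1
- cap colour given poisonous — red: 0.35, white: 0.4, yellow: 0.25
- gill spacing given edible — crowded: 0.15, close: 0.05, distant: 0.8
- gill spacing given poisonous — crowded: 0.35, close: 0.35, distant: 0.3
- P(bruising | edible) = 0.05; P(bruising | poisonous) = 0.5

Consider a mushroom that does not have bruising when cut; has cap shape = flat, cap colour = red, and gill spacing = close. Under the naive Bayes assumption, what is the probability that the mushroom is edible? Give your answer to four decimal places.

edible: 0.6 × 0.35 × 0.6 × 0.05 × (1−0.05) = 0.005985
poisonous: 0.4 × 0.1 × 0.35 × 0.35 × (1−0.5) = 0.00245
P(edible | x) = 0.005985 / 0.008435 ≈ 0.7095

0.7095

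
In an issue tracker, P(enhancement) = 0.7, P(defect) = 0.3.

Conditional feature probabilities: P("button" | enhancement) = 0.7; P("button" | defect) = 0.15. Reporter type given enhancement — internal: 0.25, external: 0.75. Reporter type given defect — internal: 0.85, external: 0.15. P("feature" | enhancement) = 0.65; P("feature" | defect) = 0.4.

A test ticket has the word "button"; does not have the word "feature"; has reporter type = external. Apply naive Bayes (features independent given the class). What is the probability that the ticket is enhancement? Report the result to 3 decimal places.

enhancement: 0.7 × 0.7 × 0.75 × (1−0.65) = 0.128625
defect: 0.3 × 0.15 × 0.15 × (1−0.4) = 0.00405
P(enhancement | x) = 0.128625 / 0.132675 ≈ 0.969

0.969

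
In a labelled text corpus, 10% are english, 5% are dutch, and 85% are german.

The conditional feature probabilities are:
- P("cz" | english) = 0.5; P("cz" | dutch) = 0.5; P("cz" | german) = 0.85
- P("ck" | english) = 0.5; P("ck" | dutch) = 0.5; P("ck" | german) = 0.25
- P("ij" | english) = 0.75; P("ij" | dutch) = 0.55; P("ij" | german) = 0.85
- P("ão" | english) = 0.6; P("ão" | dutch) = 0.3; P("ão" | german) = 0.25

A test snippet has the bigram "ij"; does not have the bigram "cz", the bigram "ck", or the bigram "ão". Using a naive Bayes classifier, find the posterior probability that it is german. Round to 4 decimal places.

0.8320

english: 0.1 × (1−0.5) × (1−0.5) × 0.75 × (1−0.6) = 0.0075
dutch: 0.05 × (1−0.5) × (1−0.5) × 0.55 × (1−0.3) = 0.0048125
german: 0.85 × (1−0.85) × (1−0.25) × 0.85 × (1−0.25) = 0.0609609375
P(german | x) = 0.0609609375 / 0.0732734375 ≈ 0.8320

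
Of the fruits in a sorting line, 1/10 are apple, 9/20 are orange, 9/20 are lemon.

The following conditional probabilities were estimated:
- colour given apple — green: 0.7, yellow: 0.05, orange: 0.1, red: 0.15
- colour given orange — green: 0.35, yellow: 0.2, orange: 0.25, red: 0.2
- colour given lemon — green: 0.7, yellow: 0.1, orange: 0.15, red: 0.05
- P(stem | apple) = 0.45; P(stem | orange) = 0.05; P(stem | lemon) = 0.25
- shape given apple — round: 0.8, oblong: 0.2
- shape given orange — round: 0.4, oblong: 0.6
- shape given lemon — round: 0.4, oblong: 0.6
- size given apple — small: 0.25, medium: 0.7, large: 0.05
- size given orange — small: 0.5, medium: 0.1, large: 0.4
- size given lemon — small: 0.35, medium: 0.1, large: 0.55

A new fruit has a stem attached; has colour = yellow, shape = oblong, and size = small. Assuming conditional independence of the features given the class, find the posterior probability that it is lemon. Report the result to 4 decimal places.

0.6176

apple: 0.1 × 0.05 × 0.45 × 0.2 × 0.25 = 0.0001125
orange: 0.45 × 0.2 × 0.05 × 0.6 × 0.5 = 0.00135
lemon: 0.45 × 0.1 × 0.25 × 0.6 × 0.35 = 0.0023625
P(lemon | x) = 0.0023625 / 0.003825 ≈ 0.6176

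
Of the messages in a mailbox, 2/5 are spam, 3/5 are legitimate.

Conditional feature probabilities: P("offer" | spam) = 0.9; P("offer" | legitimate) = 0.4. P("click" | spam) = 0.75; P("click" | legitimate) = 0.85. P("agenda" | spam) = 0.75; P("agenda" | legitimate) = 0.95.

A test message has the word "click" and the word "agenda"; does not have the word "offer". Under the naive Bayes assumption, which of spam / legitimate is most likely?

spam: 0.4 × (1−0.9) × 0.75 × 0.75 = 0.0225
legitimate: 0.6 × (1−0.4) × 0.85 × 0.95 = 0.2907
Highest score → legitimate.

legitimate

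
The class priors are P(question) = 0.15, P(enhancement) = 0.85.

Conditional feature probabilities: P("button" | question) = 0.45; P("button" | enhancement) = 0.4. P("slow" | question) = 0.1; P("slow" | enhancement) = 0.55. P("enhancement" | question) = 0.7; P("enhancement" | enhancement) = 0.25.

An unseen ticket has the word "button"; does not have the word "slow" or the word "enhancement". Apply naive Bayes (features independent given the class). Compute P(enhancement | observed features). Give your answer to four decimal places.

question: 0.15 × 0.45 × (1−0.1) × (1−0.7) = 0.018225
enhancement: 0.85 × 0.4 × (1−0.55) × (1−0.25) = 0.11475
P(enhancement | x) = 0.11475 / 0.132975 ≈ 0.8629

0.8629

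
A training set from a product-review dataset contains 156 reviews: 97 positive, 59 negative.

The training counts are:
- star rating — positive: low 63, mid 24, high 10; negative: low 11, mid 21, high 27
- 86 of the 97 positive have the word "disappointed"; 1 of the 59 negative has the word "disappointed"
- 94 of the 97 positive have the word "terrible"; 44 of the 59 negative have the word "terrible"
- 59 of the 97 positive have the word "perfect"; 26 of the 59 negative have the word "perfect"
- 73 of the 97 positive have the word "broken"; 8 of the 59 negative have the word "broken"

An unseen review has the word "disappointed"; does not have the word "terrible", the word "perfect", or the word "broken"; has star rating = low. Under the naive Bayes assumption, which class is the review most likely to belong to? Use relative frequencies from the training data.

positive

positive: (97/156) × (63/97) × (86/97) × (3/97) × (38/97) × (24/97) ≈ 0.00107336
negative: (59/156) × (11/59) × (1/59) × (15/59) × (33/59) × (51/59) ≈ 0.000146905
Highest score → positive.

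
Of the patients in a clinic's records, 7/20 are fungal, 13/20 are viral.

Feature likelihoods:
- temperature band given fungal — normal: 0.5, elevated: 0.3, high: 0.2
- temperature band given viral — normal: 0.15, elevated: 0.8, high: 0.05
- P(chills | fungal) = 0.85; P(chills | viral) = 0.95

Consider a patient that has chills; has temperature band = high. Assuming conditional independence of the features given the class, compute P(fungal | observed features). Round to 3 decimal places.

0.658

fungal: 0.35 × 0.2 × 0.85 = 0.0595
viral: 0.65 × 0.05 × 0.95 = 0.030875
P(fungal | x) = 0.0595 / 0.090375 ≈ 0.658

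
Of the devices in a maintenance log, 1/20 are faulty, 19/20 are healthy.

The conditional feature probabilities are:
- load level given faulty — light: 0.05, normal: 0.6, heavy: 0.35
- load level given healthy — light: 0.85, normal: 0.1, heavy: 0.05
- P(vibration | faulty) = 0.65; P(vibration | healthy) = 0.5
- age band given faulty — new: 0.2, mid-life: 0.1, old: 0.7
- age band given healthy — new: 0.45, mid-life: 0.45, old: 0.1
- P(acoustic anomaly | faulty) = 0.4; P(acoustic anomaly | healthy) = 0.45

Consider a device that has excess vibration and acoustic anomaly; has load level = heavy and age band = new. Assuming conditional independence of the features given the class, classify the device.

faulty: 0.05 × 0.35 × 0.65 × 0.2 × 0.4 = 0.00091
healthy: 0.95 × 0.05 × 0.5 × 0.45 × 0.45 = 0.004809375
Highest score → healthy.

healthy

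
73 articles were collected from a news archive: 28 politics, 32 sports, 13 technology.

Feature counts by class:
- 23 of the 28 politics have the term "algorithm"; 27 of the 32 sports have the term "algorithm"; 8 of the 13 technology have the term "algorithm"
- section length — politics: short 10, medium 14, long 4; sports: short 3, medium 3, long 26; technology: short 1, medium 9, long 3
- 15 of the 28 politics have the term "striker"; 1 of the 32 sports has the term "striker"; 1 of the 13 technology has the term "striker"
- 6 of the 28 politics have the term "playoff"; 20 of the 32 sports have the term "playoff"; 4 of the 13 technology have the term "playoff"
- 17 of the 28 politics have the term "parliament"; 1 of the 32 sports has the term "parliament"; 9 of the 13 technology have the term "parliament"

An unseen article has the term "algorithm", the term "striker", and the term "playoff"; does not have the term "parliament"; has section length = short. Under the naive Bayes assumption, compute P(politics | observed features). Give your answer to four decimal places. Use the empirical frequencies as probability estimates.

politics: (28/73) × (23/28) × (10/28) × (15/28) × (6/28) × (11/28) ≈ 0.00507467
sports: (32/73) × (27/32) × (3/32) × (1/32) × (20/32) × (31/32) ≈ 0.000656076
technology: (13/73) × (8/13) × (1/13) × (1/13) × (4/13) × (4/13) ≈ 0.0000613923
P(politics | x) = 0.00507467 / 0.0057921383 ≈ 0.8761

0.8761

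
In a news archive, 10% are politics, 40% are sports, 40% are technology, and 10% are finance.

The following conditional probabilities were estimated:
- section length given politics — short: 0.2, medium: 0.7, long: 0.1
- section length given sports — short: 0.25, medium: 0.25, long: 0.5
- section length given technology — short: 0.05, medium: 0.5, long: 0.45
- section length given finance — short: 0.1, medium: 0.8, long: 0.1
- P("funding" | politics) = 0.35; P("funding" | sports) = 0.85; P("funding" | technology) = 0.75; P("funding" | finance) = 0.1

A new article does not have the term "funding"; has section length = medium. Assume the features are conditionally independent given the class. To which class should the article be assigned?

politics: 0.1 × 0.7 × (1−0.35) = 0.0455
sports: 0.4 × 0.25 × (1−0.85) = 0.015
technology: 0.4 × 0.5 × (1−0.75) = 0.05
finance: 0.1 × 0.8 × (1−0.1) = 0.072
Highest score → finance.

finance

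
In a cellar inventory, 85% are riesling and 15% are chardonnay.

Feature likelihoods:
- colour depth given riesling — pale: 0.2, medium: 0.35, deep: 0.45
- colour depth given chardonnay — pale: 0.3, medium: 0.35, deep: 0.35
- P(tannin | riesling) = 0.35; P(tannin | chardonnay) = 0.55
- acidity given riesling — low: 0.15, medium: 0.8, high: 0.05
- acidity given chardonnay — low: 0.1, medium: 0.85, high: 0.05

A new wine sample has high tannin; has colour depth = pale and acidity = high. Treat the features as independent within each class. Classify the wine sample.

riesling

riesling: 0.85 × 0.2 × 0.35 × 0.05 = 0.002975
chardonnay: 0.15 × 0.3 × 0.55 × 0.05 = 0.0012375
Highest score → riesling.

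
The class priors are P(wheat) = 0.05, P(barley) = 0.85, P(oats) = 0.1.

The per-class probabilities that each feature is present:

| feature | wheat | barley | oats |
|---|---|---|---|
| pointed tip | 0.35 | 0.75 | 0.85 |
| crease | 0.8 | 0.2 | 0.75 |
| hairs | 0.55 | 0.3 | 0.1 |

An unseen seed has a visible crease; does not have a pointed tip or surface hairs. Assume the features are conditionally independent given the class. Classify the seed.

barley

wheat: 0.05 × (1−0.35) × 0.8 × (1−0.55) = 0.0117
barley: 0.85 × (1−0.75) × 0.2 × (1−0.3) = 0.02975
oats: 0.1 × (1−0.85) × 0.75 × (1−0.1) = 0.010125
Highest score → barley.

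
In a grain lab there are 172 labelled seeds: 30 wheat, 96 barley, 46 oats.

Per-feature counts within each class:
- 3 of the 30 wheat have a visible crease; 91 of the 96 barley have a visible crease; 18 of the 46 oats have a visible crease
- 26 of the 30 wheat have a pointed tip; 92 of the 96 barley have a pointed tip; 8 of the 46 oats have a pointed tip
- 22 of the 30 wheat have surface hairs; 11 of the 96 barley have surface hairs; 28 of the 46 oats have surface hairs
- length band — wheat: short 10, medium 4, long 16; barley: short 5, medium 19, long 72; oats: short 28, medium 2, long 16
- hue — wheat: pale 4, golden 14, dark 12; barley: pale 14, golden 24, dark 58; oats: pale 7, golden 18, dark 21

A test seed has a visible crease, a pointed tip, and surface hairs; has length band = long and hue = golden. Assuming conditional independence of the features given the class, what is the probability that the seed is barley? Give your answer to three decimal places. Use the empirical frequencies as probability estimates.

wheat: (30/172) × (3/30) × (26/30) × (22/30) × (16/30) × (14/30) ≈ 0.002759
barley: (96/172) × (91/96) × (92/96) × (11/96) × (72/96) × (24/96) ≈ 0.0108931
oats: (46/172) × (18/46) × (8/46) × (28/46) × (16/46) × (18/46) ≈ 0.00150783
P(barley | x) = 0.0108931 / 0.01515993 ≈ 0.719

0.719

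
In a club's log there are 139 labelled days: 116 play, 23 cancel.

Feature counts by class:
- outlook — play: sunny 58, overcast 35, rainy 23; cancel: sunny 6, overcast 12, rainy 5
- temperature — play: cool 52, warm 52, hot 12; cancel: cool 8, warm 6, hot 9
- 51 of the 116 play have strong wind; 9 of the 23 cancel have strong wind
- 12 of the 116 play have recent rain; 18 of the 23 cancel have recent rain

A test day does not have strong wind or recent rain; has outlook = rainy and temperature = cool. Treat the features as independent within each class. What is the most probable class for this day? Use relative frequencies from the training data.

play: (116/139) × (23/116) × (52/116) × (65/116) × (104/116) ≈ 0.037264
cancel: (23/139) × (5/23) × (8/23) × (14/23) × (5/23) ≈ 0.00165562
Highest score → play.

play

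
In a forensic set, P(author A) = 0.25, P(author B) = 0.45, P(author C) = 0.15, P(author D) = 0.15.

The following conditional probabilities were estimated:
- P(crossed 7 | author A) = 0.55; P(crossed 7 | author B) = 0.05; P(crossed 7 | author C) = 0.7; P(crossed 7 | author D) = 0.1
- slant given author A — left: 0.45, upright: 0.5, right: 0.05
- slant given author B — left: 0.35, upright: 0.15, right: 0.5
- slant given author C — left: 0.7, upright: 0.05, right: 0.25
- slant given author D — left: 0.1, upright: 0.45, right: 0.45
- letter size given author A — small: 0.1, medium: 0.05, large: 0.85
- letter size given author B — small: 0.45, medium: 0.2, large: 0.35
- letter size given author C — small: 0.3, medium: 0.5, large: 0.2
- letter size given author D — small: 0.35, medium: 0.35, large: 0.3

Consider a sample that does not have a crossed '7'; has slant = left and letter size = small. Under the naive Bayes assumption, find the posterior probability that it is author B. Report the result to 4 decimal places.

author A: 0.25 × (1−0.55) × 0.45 × 0.1 = 0.0050625
author B: 0.45 × (1−0.05) × 0.35 × 0.45 = 0.06733125
author C: 0.15 × (1−0.7) × 0.7 × 0.3 = 0.00945
author D: 0.15 × (1−0.1) × 0.1 × 0.35 = 0.004725
P(author B | x) = 0.06733125 / 0.08656875 ≈ 0.7778

0.7778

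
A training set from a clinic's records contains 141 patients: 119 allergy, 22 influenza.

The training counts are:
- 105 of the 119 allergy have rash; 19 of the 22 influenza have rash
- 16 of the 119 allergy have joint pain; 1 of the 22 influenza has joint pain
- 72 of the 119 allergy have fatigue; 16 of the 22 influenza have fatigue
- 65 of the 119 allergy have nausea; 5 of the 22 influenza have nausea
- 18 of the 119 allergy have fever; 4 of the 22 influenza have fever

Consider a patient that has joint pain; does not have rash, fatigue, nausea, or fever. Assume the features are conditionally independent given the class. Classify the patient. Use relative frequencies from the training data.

allergy: (119/141) × (14/119) × (16/119) × (47/119) × (54/119) × (101/119) ≈ 0.00203074
influenza: (22/141) × (3/22) × (1/22) × (6/22) × (17/22) × (18/22) ≈ 0.000166757
Highest score → allergy.

allergy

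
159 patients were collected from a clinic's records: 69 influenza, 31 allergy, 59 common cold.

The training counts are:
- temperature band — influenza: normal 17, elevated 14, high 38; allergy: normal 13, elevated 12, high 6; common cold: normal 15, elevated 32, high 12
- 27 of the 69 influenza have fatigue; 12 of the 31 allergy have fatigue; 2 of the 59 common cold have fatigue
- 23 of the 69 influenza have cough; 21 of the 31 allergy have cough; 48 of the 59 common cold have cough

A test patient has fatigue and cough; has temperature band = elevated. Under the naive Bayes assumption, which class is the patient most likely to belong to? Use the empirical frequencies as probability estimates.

influenza: (69/159) × (14/69) × (27/69) × (23/69) ≈ 0.0114848
allergy: (31/159) × (12/31) × (12/31) × (21/31) ≈ 0.0197907
common cold: (59/159) × (32/59) × (2/59) × (48/59) ≈ 0.00555035
Highest score → allergy.

allergy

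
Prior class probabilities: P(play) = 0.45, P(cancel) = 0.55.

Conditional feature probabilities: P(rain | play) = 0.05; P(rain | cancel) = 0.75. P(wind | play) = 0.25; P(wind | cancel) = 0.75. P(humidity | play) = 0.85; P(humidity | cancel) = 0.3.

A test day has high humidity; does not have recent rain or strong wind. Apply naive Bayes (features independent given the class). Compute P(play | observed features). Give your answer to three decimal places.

0.964

play: 0.45 × (1−0.05) × (1−0.25) × 0.85 = 0.27253125
cancel: 0.55 × (1−0.75) × (1−0.75) × 0.3 = 0.0103125
P(play | x) = 0.27253125 / 0.28284375 ≈ 0.964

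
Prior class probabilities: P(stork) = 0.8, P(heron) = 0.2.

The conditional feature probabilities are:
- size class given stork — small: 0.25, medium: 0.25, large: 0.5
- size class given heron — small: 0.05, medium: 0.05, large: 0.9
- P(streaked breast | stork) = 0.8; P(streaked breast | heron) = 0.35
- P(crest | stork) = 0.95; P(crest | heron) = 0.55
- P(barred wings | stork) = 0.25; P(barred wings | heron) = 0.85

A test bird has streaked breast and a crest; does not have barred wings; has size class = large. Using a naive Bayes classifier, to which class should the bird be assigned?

stork: 0.8 × 0.5 × 0.8 × 0.95 × (1−0.25) = 0.228
heron: 0.2 × 0.9 × 0.35 × 0.55 × (1−0.85) = 0.0051975
Highest score → stork.

stork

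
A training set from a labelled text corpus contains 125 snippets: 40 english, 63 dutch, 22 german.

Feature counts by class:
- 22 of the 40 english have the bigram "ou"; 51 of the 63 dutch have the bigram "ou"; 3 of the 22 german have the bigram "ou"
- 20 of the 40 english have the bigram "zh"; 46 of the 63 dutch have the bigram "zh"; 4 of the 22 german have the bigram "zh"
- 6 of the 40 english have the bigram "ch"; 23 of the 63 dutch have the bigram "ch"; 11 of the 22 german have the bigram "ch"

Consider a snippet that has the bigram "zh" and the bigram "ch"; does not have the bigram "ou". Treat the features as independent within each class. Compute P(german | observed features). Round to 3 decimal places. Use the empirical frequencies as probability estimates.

english: (40/125) × (18/40) × (20/40) × (6/40) = 0.0108
dutch: (63/125) × (12/63) × (46/63) × (23/63) ≈ 0.0255903
german: (22/125) × (19/22) × (4/22) × (11/22) ≈ 0.0138182
P(german | x) = 0.0138182 / 0.0502085 ≈ 0.275

0.275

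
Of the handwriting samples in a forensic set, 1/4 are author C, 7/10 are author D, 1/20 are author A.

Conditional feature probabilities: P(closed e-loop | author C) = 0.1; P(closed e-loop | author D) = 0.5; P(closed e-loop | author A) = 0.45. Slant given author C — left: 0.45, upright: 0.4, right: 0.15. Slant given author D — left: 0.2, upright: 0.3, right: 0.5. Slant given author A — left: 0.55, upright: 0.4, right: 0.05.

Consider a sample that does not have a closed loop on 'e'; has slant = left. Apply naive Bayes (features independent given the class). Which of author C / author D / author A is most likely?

author C: 0.25 × (1−0.1) × 0.45 = 0.10125
author D: 0.7 × (1−0.5) × 0.2 = 0.07
author A: 0.05 × (1−0.45) × 0.55 = 0.015125
Highest score → author C.

author C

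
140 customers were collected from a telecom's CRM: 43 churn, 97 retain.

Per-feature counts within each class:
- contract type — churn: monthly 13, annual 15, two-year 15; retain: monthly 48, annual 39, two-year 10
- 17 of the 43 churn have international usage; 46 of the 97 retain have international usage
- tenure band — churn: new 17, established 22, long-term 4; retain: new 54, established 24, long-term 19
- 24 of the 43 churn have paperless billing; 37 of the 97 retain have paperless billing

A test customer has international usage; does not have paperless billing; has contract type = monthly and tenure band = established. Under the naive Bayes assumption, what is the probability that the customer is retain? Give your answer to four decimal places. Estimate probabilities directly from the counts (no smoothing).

churn: (43/140) × (13/43) × (17/43) × (22/43) × (19/43) ≈ 0.00829918
retain: (97/140) × (48/97) × (46/97) × (24/97) × (60/97) ≈ 0.0248839
P(retain | x) = 0.0248839 / 0.03318308 ≈ 0.7499

0.7499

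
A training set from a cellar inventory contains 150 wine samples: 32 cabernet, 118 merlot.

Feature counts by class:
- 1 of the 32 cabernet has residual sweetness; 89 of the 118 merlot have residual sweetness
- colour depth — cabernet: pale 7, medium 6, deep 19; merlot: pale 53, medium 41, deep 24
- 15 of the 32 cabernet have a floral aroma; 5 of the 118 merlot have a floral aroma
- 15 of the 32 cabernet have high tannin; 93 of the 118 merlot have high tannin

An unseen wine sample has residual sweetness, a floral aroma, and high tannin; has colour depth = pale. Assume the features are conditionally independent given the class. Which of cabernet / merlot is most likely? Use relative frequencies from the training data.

merlot

cabernet: (32/150) × (1/32) × (7/32) × (15/32) × (15/32) = 0.0003204345703125
merlot: (118/150) × (89/118) × (53/118) × (5/118) × (93/118) ≈ 0.00889983
Highest score → merlot.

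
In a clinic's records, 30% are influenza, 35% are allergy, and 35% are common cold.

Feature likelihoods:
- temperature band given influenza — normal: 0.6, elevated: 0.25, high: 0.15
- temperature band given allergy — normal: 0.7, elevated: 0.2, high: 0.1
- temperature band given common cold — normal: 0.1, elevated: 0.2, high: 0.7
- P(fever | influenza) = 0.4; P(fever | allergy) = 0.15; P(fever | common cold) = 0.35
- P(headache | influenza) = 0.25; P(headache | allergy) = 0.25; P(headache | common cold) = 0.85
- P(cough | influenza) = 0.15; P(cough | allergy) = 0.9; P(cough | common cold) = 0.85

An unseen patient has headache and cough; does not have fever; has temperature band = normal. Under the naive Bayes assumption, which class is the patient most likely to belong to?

influenza: 0.3 × 0.6 × (1−0.4) × 0.25 × 0.15 = 0.00405
allergy: 0.35 × 0.7 × (1−0.15) × 0.25 × 0.9 = 0.04685625
common cold: 0.35 × 0.1 × (1−0.35) × 0.85 × 0.85 = 0.016436875
Highest score → allergy.

allergy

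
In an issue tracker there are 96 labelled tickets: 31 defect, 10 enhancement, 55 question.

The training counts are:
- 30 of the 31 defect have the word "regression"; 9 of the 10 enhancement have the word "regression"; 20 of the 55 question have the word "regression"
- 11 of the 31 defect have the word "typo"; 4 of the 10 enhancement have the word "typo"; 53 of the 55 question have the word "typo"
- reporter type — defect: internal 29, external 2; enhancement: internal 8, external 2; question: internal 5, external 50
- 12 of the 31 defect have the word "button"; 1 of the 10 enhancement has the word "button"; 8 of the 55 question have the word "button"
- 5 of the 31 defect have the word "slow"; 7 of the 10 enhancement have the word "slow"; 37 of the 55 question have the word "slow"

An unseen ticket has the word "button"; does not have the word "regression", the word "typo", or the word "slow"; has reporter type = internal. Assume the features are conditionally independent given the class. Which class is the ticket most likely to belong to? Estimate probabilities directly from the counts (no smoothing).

defect: (31/96) × (1/31) × (20/31) × (29/31) × (12/31) × (26/31) ≈ 0.0020411
enhancement: (10/96) × (1/10) × (6/10) × (8/10) × (1/10) × (3/10) = 0.00015
question: (55/96) × (35/55) × (2/55) × (5/55) × (8/55) × (18/55) ≈ 0.0000573731
Highest score → defect.

defect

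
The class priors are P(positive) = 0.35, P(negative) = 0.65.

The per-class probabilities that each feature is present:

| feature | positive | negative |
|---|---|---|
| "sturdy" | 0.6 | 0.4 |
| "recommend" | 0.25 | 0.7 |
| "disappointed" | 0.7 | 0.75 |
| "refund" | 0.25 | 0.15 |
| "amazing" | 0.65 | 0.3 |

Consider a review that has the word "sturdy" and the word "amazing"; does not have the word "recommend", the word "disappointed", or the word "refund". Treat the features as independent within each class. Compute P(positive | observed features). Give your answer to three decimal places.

0.822

positive: 0.35 × 0.6 × (1−0.25) × (1−0.7) × (1−0.25) × 0.65 = 0.023034375
negative: 0.65 × 0.4 × (1−0.7) × (1−0.75) × (1−0.15) × 0.3 = 0.0049725
P(positive | x) = 0.023034375 / 0.028006875 ≈ 0.822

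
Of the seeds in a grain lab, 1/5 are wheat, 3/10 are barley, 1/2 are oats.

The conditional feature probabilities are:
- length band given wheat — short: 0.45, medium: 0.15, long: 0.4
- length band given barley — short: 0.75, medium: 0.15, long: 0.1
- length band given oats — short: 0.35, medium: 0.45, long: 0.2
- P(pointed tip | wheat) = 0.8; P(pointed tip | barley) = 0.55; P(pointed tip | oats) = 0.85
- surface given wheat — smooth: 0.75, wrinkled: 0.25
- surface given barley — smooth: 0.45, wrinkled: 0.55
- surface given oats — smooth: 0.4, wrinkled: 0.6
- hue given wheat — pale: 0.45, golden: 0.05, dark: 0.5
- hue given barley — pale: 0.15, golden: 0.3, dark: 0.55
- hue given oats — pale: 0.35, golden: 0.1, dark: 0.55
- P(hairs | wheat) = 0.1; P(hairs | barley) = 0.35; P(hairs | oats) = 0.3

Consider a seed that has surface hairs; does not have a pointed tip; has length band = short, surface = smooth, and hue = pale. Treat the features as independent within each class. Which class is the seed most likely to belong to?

wheat: 0.2 × 0.45 × (1−0.8) × 0.75 × 0.45 × 0.1 = 0.0006075
barley: 0.3 × 0.75 × (1−0.55) × 0.45 × 0.15 × 0.35 = 0.00239203125
oats: 0.5 × 0.35 × (1−0.85) × 0.4 × 0.35 × 0.3 = 0.0011025
Highest score → barley.

barley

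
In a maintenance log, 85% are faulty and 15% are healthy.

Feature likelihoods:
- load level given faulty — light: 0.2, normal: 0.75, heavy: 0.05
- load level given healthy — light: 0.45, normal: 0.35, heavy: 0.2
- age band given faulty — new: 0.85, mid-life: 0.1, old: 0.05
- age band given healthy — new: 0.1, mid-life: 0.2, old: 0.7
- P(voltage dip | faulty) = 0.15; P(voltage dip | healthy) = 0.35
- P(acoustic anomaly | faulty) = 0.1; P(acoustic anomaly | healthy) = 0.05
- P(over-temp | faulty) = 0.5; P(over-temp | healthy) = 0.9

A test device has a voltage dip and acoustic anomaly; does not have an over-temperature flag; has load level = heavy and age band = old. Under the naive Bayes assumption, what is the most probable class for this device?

healthy

faulty: 0.85 × 0.05 × 0.05 × 0.15 × 0.1 × (1−0.5) = 0.0000159375
healthy: 0.15 × 0.2 × 0.7 × 0.35 × 0.05 × (1−0.9) = 0.00003675
Highest score → healthy.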